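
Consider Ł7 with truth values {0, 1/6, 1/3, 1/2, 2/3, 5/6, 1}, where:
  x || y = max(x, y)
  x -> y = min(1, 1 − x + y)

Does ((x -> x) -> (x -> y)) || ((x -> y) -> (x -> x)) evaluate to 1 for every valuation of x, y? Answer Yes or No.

At x = 1/3, y = 1/6, for instance:
x -> x = 1/3 -> 1/3 = 1
x -> y = 1/3 -> 1/6 = 5/6
(x -> x) -> (x -> y) = 1 -> 5/6 = 5/6
(x -> y) -> (x -> x) = 5/6 -> 1 = 1
((x -> x) -> (x -> y)) || ((x -> y) -> (x -> x)) = 5/6 || 1 = 1
and checking the remaining 48 assignments likewise gives ≥ 1 in every case.

Yes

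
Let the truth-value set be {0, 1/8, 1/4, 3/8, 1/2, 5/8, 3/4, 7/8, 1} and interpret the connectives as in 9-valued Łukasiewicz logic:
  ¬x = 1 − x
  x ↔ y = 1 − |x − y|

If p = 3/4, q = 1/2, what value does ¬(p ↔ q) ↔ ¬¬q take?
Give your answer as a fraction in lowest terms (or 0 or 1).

3/4

p ↔ q = 3/4 ↔ 1/2 = 3/4
¬(p ↔ q) = ¬3/4 = 1/4
¬q = ¬1/2 = 1/2
¬¬q = ¬1/2 = 1/2
¬(p ↔ q) ↔ ¬¬q = 1/4 ↔ 1/2 = 3/4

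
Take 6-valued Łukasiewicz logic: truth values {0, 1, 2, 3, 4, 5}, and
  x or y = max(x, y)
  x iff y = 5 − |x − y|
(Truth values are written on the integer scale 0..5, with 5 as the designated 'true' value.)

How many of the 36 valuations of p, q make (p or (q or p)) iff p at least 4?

26

value 5: 21 assignments (counts)
value 4: 5 assignments (counts)
value 3: 4 assignments
value 2: 3 assignments
value 1: 2 assignments
value 0: 1 assignment
So 26 of the 36 assignments meet the threshold.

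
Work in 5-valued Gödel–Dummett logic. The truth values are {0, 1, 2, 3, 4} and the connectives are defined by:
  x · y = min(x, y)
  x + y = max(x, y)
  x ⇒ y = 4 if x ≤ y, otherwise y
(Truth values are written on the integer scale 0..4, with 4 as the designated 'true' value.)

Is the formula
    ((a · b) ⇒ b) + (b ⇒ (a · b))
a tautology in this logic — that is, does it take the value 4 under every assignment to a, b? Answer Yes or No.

Yes

At a = 0, b = 2, for instance:
a · b = 0 · 2 = 0
(a · b) ⇒ b = 0 ⇒ 2 = 4
b ⇒ (a · b) = 2 ⇒ 0 = 0
((a · b) ⇒ b) + (b ⇒ (a · b)) = 4 + 0 = 4
and checking the remaining 24 assignments likewise gives ≥ 4 in every case.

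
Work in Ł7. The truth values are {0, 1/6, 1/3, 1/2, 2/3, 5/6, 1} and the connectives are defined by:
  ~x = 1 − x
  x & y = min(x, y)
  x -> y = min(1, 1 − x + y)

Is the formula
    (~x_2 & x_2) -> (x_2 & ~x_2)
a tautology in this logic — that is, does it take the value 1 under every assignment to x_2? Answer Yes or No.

x_2 = 0 ↦ 1
x_2 = 1/6 ↦ 1
x_2 = 1/3 ↦ 1
x_2 = 1/2 ↦ 1
x_2 = 2/3 ↦ 1
x_2 = 5/6 ↦ 1
x_2 = 1 ↦ 1
Every assignment gives a value ≥ 1.

Yes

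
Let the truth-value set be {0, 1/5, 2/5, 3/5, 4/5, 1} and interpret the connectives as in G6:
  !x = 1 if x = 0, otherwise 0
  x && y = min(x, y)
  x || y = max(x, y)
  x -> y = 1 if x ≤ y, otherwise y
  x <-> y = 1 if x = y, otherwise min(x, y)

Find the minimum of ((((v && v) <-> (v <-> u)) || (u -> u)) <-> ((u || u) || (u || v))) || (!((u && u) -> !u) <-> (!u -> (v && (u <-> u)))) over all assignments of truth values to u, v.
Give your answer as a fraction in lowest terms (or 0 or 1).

Take u = 0, v = 1/5:
v && v = 1/5 && 1/5 = 1/5
v <-> u = 1/5 <-> 0 = 0
(v && v) <-> (v <-> u) = 1/5 <-> 0 = 0
u -> u = 0 -> 0 = 1
((v && v) <-> (v <-> u)) || (u -> u) = 0 || 1 = 1
u || u = 0 || 0 = 0
u || v = 0 || 1/5 = 1/5
(u || u) || (u || v) = 0 || 1/5 = 1/5
(((v && v) <-> (v <-> u)) || (u -> u)) <-> ((u || u) || (u || v)) = 1 <-> 1/5 = 1/5
u && u = 0 && 0 = 0
!u = !0 = 1
(u && u) -> !u = 0 -> 1 = 1
!((u && u) -> !u) = !1 = 0
!u = !0 = 1
u <-> u = 0 <-> 0 = 1
v && (u <-> u) = 1/5 && 1 = 1/5
!u -> (v && (u <-> u)) = 1 -> 1/5 = 1/5
!((u && u) -> !u) <-> (!u -> (v && (u <-> u))) = 0 <-> 1/5 = 0
((((v && v) <-> (v <-> u)) || (u -> u)) <-> ((u || u) || (u || v))) || (!((u && u) -> !u) <-> (!u -> (v && (u <-> u)))) = 1/5 || 0 = 1/5
No assignment yields a value below 1/5, so this is the minimum.

1/5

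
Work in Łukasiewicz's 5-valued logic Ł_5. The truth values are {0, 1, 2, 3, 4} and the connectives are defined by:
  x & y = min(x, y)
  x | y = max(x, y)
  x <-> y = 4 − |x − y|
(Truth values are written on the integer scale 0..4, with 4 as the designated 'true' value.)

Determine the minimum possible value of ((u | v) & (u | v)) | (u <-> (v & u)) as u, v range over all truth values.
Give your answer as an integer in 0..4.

2

Take u = 2, v = 0:
u | v = 2 | 0 = 2
u | v = 2 | 0 = 2
(u | v) & (u | v) = 2 & 2 = 2
v & u = 0 & 2 = 0
u <-> (v & u) = 2 <-> 0 = 2
((u | v) & (u | v)) | (u <-> (v & u)) = 2 | 2 = 2
No assignment yields a value below 2, so this is the minimum.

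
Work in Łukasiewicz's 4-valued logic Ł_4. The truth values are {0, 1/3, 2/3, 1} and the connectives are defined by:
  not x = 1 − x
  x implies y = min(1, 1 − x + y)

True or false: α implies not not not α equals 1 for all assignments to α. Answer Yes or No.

Counterexample: take α = 2/3.
not α = not 2/3 = 1/3
not not α = not 1/3 = 2/3
not not not α = not 2/3 = 1/3
α implies not not not α = 2/3 implies 1/3 = 2/3
This gives 2/3 ≠ 1.

No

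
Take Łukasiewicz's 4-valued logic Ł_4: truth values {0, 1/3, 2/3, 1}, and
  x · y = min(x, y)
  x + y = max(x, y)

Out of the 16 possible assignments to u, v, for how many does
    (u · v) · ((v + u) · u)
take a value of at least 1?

u = 0, v = 0 ↦ 0  <
u = 0, v = 1/3 ↦ 0  <
u = 0, v = 2/3 ↦ 0  <
u = 0, v = 1 ↦ 0  <
u = 1/3, v = 0 ↦ 0  <
u = 1/3, v = 1/3 ↦ 1/3  <
u = 1/3, v = 2/3 ↦ 1/3  <
u = 1/3, v = 1 ↦ 1/3  <
u = 2/3, v = 0 ↦ 0  <
u = 2/3, v = 1/3 ↦ 1/3  <
u = 2/3, v = 2/3 ↦ 2/3  <
u = 2/3, v = 1 ↦ 2/3  <
u = 1, v = 0 ↦ 0  <
u = 1, v = 1/3 ↦ 1/3  <
u = 1, v = 2/3 ↦ 2/3  <
u = 1, v = 1 ↦ 1  ≥
So 1 of the 16 assignments meets the threshold.

1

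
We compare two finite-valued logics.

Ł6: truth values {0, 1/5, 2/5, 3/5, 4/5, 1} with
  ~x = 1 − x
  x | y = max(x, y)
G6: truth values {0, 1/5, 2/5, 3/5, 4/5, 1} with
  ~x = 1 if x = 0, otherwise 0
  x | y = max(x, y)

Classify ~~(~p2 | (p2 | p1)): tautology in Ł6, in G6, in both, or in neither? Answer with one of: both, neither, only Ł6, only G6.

In Ł6: at p1 = 0, p2 = 1/5 the value is 4/5 — not a tautology.
In G6: every assignment gives 1 — tautology.

only G6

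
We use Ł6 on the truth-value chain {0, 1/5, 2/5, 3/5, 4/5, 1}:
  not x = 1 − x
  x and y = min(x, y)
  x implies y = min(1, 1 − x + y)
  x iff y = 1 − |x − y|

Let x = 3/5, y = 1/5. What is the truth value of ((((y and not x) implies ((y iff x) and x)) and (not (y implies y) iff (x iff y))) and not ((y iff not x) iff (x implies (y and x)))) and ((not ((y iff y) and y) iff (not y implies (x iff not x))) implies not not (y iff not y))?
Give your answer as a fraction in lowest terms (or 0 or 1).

1/5

not x = not 3/5 = 2/5
y and not x = 1/5 and 2/5 = 1/5
y iff x = 1/5 iff 3/5 = 3/5
(y iff x) and x = 3/5 and 3/5 = 3/5
(y and not x) implies ((y iff x) and x) = 1/5 implies 3/5 = 1
y implies y = 1/5 implies 1/5 = 1
not (y implies y) = not 1 = 0
x iff y = 3/5 iff 1/5 = 3/5
not (y implies y) iff (x iff y) = 0 iff 3/5 = 2/5
((y and not x) implies ((y iff x) and x)) and (not (y implies y) iff (x iff y)) = 1 and 2/5 = 2/5
not x = not 3/5 = 2/5
y iff not x = 1/5 iff 2/5 = 4/5
y and x = 1/5 and 3/5 = 1/5
x implies (y and x) = 3/5 implies 1/5 = 3/5
(y iff not x) iff (x implies (y and x)) = 4/5 iff 3/5 = 4/5
not ((y iff not x) iff (x implies (y and x))) = not 4/5 = 1/5
(((y and not x) implies ((y iff x) and x)) and (not (y implies y) iff (x iff y))) and not ((y iff not x) iff (x implies (y and x))) = 2/5 and 1/5 = 1/5
y iff y = 1/5 iff 1/5 = 1
(y iff y) and y = 1 and 1/5 = 1/5
not ((y iff y) and y) = not 1/5 = 4/5
not y = not 1/5 = 4/5
not x = not 3/5 = 2/5
x iff not x = 3/5 iff 2/5 = 4/5
not y implies (x iff not x) = 4/5 implies 4/5 = 1
not ((y iff y) and y) iff (not y implies (x iff not x)) = 4/5 iff 1 = 4/5
not y = not 1/5 = 4/5
y iff not y = 1/5 iff 4/5 = 2/5
not (y iff not y) = not 2/5 = 3/5
not not (y iff not y) = not 3/5 = 2/5
(not ((y iff y) and y) iff (not y implies (x iff not x))) implies not not (y iff not y) = 4/5 implies 2/5 = 3/5
((((y and not x) implies ((y iff x) and x)) and (not (y implies y) iff (x iff y))) and not ((y iff not x) iff (x implies (y and x)))) and ((not ((y iff y) and y) iff (not y implies (x iff not x))) implies not not (y iff not y)) = 1/5 and 3/5 = 1/5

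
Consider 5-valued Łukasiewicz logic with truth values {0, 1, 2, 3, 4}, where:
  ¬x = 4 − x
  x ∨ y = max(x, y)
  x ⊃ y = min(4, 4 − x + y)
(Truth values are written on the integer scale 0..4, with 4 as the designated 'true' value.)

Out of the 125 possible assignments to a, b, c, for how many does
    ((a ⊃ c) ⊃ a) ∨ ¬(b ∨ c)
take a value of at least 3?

value 4: 47 assignments (counts)
value 3: 21 assignments (counts)
value 2: 27 assignments
value 1: 21 assignments
value 0: 9 assignments
So 68 of the 125 assignments meet the threshold.

68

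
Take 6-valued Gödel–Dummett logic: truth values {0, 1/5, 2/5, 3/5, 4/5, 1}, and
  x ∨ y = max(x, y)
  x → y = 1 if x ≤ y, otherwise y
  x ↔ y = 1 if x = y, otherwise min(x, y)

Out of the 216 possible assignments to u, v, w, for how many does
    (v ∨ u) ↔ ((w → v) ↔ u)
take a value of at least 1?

value 1: 56 assignments (counts)
value 4/5: 8 assignments
value 3/5: 18 assignments
value 2/5: 30 assignments
value 1/5: 44 assignments
value 0: 60 assignments
So 56 of the 216 assignments meet the threshold.

56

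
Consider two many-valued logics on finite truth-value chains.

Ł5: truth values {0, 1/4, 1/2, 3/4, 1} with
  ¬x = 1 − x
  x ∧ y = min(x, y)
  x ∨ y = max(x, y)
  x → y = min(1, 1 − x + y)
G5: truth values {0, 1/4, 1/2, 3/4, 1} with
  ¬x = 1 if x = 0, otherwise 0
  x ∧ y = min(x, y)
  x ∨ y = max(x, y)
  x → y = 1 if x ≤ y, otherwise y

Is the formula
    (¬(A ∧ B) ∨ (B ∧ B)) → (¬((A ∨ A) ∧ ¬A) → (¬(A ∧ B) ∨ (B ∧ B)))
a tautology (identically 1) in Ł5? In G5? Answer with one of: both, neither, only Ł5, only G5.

both

In Ł5: every assignment gives 1 — tautology.
In G5: every assignment gives 1 — tautology.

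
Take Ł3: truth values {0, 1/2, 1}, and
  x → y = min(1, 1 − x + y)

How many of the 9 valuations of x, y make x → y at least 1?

x = 0, y = 0 ↦ 1  ≥
x = 0, y = 1/2 ↦ 1  ≥
x = 0, y = 1 ↦ 1  ≥
x = 1/2, y = 0 ↦ 1/2  <
x = 1/2, y = 1/2 ↦ 1  ≥
x = 1/2, y = 1 ↦ 1  ≥
x = 1, y = 0 ↦ 0  <
x = 1, y = 1/2 ↦ 1/2  <
x = 1, y = 1 ↦ 1  ≥
So 6 of the 9 assignments meet the threshold.

6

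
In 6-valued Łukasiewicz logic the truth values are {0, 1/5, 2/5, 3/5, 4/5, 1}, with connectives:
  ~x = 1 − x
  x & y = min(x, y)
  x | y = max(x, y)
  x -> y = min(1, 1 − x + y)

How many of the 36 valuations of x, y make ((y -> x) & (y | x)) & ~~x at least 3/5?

18

value 1: 6 assignments (counts)
value 4/5: 6 assignments (counts)
value 3/5: 6 assignments (counts)
value 2/5: 6 assignments
value 1/5: 6 assignments
value 0: 6 assignments
So 18 of the 36 assignments meet the threshold.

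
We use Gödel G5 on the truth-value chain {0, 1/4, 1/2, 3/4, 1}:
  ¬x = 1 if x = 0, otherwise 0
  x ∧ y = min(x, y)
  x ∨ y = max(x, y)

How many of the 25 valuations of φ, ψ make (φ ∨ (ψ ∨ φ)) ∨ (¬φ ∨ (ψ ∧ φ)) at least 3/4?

value 1: 13 assignments (counts)
value 3/4: 6 assignments (counts)
value 1/2: 4 assignments
value 1/4: 2 assignments
So 19 of the 25 assignments meet the threshold.

19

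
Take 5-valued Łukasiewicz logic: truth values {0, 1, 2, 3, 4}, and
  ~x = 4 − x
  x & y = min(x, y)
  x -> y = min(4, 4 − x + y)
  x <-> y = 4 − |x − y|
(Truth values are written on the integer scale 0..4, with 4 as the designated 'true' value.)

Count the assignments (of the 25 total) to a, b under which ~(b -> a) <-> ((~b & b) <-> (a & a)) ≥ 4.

value 4: 8 assignments (counts)
value 3: 3 assignments
value 2: 8 assignments
value 1: 3 assignments
value 0: 3 assignments
So 8 of the 25 assignments meet the threshold.

8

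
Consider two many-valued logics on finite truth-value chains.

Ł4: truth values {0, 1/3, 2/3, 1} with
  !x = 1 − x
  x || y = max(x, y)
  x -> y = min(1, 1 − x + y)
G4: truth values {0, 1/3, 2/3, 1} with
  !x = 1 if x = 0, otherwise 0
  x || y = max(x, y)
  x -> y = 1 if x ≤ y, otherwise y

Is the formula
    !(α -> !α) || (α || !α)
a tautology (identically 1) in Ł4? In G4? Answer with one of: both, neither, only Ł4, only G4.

In Ł4: at α = 1/3 the value is 2/3 — not a tautology.
In G4: every assignment gives 1 — tautology.

only G4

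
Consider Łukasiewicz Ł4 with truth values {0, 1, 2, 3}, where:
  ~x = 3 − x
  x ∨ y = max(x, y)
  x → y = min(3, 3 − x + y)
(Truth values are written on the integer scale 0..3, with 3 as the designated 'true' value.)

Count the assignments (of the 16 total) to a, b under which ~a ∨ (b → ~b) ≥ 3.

10

a = 0, b = 0 ↦ 3  ≥
a = 0, b = 1 ↦ 3  ≥
a = 0, b = 2 ↦ 3  ≥
a = 0, b = 3 ↦ 3  ≥
a = 1, b = 0 ↦ 3  ≥
a = 1, b = 1 ↦ 3  ≥
a = 1, b = 2 ↦ 2  <
a = 1, b = 3 ↦ 2  <
a = 2, b = 0 ↦ 3  ≥
a = 2, b = 1 ↦ 3  ≥
a = 2, b = 2 ↦ 2  <
a = 2, b = 3 ↦ 1  <
a = 3, b = 0 ↦ 3  ≥
a = 3, b = 1 ↦ 3  ≥
a = 3, b = 2 ↦ 2  <
a = 3, b = 3 ↦ 0  <
So 10 of the 16 assignments meet the threshold.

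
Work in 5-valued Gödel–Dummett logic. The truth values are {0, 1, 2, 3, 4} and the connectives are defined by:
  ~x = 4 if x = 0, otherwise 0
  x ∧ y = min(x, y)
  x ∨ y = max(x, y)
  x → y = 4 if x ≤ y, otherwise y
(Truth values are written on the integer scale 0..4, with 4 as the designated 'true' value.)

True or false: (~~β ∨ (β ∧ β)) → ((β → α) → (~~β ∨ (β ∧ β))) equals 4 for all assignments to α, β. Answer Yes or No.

Yes

At α = 2, β = 1, for instance:
~β = ~1 = 0
~~β = ~0 = 4
β ∧ β = 1 ∧ 1 = 1
~~β ∨ (β ∧ β) = 4 ∨ 1 = 4
β → α = 1 → 2 = 4
(β → α) → (~~β ∨ (β ∧ β)) = 4 → 4 = 4
(~~β ∨ (β ∧ β)) → ((β → α) → (~~β ∨ (β ∧ β))) = 4 → 4 = 4
and checking the remaining 24 assignments likewise gives ≥ 4 in every case.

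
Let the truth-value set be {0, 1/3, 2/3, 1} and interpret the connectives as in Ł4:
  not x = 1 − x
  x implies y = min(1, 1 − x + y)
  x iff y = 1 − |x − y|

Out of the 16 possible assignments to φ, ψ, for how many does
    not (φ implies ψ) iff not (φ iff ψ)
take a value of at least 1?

φ = 0, ψ = 0 ↦ 1  ≥
φ = 0, ψ = 1/3 ↦ 2/3  <
φ = 0, ψ = 2/3 ↦ 1/3  <
φ = 0, ψ = 1 ↦ 0  <
φ = 1/3, ψ = 0 ↦ 1  ≥
φ = 1/3, ψ = 1/3 ↦ 1  ≥
φ = 1/3, ψ = 2/3 ↦ 2/3  <
φ = 1/3, ψ = 1 ↦ 1/3  <
φ = 2/3, ψ = 0 ↦ 1  ≥
φ = 2/3, ψ = 1/3 ↦ 1  ≥
φ = 2/3, ψ = 2/3 ↦ 1  ≥
φ = 2/3, ψ = 1 ↦ 2/3  <
φ = 1, ψ = 0 ↦ 1  ≥
φ = 1, ψ = 1/3 ↦ 1  ≥
φ = 1, ψ = 2/3 ↦ 1  ≥
φ = 1, ψ = 1 ↦ 1  ≥
So 10 of the 16 assignments meet the threshold.

10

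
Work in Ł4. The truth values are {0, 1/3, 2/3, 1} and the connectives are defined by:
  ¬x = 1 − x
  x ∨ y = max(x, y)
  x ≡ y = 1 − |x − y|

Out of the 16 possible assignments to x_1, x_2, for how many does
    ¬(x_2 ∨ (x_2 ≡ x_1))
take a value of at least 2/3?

x_1 = 0, x_2 = 0 ↦ 0  <
x_1 = 0, x_2 = 1/3 ↦ 1/3  <
x_1 = 0, x_2 = 2/3 ↦ 1/3  <
x_1 = 0, x_2 = 1 ↦ 0  <
x_1 = 1/3, x_2 = 0 ↦ 1/3  <
x_1 = 1/3, x_2 = 1/3 ↦ 0  <
x_1 = 1/3, x_2 = 2/3 ↦ 1/3  <
x_1 = 1/3, x_2 = 1 ↦ 0  <
x_1 = 2/3, x_2 = 0 ↦ 2/3  ≥
x_1 = 2/3, x_2 = 1/3 ↦ 1/3  <
x_1 = 2/3, x_2 = 2/3 ↦ 0  <
x_1 = 2/3, x_2 = 1 ↦ 0  <
x_1 = 1, x_2 = 0 ↦ 1  ≥
x_1 = 1, x_2 = 1/3 ↦ 2/3  ≥
x_1 = 1, x_2 = 2/3 ↦ 1/3  <
x_1 = 1, x_2 = 1 ↦ 0  <
So 3 of the 16 assignments meet the threshold.

3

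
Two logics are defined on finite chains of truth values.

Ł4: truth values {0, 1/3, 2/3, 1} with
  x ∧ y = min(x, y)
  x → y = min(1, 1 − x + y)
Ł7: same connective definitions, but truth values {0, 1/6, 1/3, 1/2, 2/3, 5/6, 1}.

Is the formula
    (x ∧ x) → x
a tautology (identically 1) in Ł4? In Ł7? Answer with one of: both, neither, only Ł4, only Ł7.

both

In Ł4: every assignment gives 1 — tautology.
In Ł7: every assignment gives 1 — tautology.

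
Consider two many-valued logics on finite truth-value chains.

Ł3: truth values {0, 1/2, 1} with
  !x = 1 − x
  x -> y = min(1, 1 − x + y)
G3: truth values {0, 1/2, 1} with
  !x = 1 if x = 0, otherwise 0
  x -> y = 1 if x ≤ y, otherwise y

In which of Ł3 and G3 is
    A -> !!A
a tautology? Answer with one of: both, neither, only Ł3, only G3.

both

In Ł3: every assignment gives 1 — tautology.
In G3: every assignment gives 1 — tautology.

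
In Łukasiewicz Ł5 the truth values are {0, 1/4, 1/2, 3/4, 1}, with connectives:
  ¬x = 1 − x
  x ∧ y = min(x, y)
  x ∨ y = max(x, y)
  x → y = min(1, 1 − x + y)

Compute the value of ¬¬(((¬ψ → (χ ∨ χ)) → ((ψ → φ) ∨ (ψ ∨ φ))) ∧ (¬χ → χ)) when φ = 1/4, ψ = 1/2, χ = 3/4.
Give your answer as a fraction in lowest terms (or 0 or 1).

3/4

¬ψ = ¬1/2 = 1/2
χ ∨ χ = 3/4 ∨ 3/4 = 3/4
¬ψ → (χ ∨ χ) = 1/2 → 3/4 = 1
ψ → φ = 1/2 → 1/4 = 3/4
ψ ∨ φ = 1/2 ∨ 1/4 = 1/2
(ψ → φ) ∨ (ψ ∨ φ) = 3/4 ∨ 1/2 = 3/4
(¬ψ → (χ ∨ χ)) → ((ψ → φ) ∨ (ψ ∨ φ)) = 1 → 3/4 = 3/4
¬χ = ¬3/4 = 1/4
¬χ → χ = 1/4 → 3/4 = 1
((¬ψ → (χ ∨ χ)) → ((ψ → φ) ∨ (ψ ∨ φ))) ∧ (¬χ → χ) = 3/4 ∧ 1 = 3/4
¬(((¬ψ → (χ ∨ χ)) → ((ψ → φ) ∨ (ψ ∨ φ))) ∧ (¬χ → χ)) = ¬3/4 = 1/4
¬¬(((¬ψ → (χ ∨ χ)) → ((ψ → φ) ∨ (ψ ∨ φ))) ∧ (¬χ → χ)) = ¬1/4 = 3/4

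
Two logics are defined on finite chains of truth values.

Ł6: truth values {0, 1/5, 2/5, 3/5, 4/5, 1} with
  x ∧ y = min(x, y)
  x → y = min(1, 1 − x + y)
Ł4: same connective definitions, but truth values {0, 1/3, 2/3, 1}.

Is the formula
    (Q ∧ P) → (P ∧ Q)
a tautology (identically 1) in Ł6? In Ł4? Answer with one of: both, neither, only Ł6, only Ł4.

In Ł6: every assignment gives 1 — tautology.
In Ł4: every assignment gives 1 — tautology.

both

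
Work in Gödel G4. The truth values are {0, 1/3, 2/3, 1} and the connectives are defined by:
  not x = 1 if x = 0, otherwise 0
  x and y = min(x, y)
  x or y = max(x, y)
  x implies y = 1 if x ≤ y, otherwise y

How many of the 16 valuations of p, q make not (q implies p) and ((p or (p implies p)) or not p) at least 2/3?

3

p = 0, q = 0 ↦ 0  <
p = 0, q = 1/3 ↦ 1  ≥
p = 0, q = 2/3 ↦ 1  ≥
p = 0, q = 1 ↦ 1  ≥
p = 1/3, q = 0 ↦ 0  <
p = 1/3, q = 1/3 ↦ 0  <
p = 1/3, q = 2/3 ↦ 0  <
p = 1/3, q = 1 ↦ 0  <
p = 2/3, q = 0 ↦ 0  <
p = 2/3, q = 1/3 ↦ 0  <
p = 2/3, q = 2/3 ↦ 0  <
p = 2/3, q = 1 ↦ 0  <
p = 1, q = 0 ↦ 0  <
p = 1, q = 1/3 ↦ 0  <
p = 1, q = 2/3 ↦ 0  <
p = 1, q = 1 ↦ 0  <
So 3 of the 16 assignments meet the threshold.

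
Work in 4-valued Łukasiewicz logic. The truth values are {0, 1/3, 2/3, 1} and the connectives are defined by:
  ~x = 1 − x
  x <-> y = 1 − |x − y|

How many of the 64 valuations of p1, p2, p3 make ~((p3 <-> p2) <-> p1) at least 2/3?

22

value 1: 6 assignments (counts)
value 2/3: 16 assignments (counts)
value 1/3: 26 assignments
value 0: 16 assignments
So 22 of the 64 assignments meet the threshold.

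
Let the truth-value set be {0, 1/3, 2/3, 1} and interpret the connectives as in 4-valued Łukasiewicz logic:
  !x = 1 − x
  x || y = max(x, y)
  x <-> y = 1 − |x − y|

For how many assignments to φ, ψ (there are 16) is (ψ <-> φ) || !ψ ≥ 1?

7

φ = 0, ψ = 0 ↦ 1  ≥
φ = 0, ψ = 1/3 ↦ 2/3  <
φ = 0, ψ = 2/3 ↦ 1/3  <
φ = 0, ψ = 1 ↦ 0  <
φ = 1/3, ψ = 0 ↦ 1  ≥
φ = 1/3, ψ = 1/3 ↦ 1  ≥
φ = 1/3, ψ = 2/3 ↦ 2/3  <
φ = 1/3, ψ = 1 ↦ 1/3  <
φ = 2/3, ψ = 0 ↦ 1  ≥
φ = 2/3, ψ = 1/3 ↦ 2/3  <
φ = 2/3, ψ = 2/3 ↦ 1  ≥
φ = 2/3, ψ = 1 ↦ 2/3  <
φ = 1, ψ = 0 ↦ 1  ≥
φ = 1, ψ = 1/3 ↦ 2/3  <
φ = 1, ψ = 2/3 ↦ 2/3  <
φ = 1, ψ = 1 ↦ 1  ≥
So 7 of the 16 assignments meet the threshold.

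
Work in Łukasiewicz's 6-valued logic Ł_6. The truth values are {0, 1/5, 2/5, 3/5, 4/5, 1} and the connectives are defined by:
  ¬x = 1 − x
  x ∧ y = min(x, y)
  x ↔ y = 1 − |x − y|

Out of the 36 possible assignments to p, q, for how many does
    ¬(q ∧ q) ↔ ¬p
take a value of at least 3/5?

value 1: 6 assignments (counts)
value 4/5: 10 assignments (counts)
value 3/5: 8 assignments (counts)
value 2/5: 6 assignments
value 1/5: 4 assignments
value 0: 2 assignments
So 24 of the 36 assignments meet the threshold.

24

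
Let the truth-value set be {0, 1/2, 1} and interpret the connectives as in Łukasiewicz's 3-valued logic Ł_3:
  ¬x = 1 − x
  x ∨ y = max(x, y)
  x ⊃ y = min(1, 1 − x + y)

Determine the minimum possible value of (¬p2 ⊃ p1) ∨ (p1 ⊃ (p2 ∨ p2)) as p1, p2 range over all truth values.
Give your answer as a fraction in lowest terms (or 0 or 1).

1/2

Take p1 = 1/2, p2 = 0:
¬p2 = ¬0 = 1
¬p2 ⊃ p1 = 1 ⊃ 1/2 = 1/2
p2 ∨ p2 = 0 ∨ 0 = 0
p1 ⊃ (p2 ∨ p2) = 1/2 ⊃ 0 = 1/2
(¬p2 ⊃ p1) ∨ (p1 ⊃ (p2 ∨ p2)) = 1/2 ∨ 1/2 = 1/2
No assignment yields a value below 1/2, so this is the minimum.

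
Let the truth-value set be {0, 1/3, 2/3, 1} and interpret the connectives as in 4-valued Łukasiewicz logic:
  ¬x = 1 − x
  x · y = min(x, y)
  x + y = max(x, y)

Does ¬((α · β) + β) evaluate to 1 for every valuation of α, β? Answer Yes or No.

Counterexample: take α = 0, β = 1/3.
α · β = 0 · 1/3 = 0
(α · β) + β = 0 + 1/3 = 1/3
¬((α · β) + β) = ¬1/3 = 2/3
This gives 2/3 ≠ 1.

No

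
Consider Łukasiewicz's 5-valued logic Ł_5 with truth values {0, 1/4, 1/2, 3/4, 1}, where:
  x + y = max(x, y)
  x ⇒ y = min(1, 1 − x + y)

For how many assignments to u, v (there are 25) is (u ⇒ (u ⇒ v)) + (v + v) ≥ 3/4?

value 1: 19 assignments (counts)
value 3/4: 2 assignments (counts)
value 1/2: 2 assignments
value 1/4: 1 assignment
value 0: 1 assignment
So 21 of the 25 assignments meet the threshold.

21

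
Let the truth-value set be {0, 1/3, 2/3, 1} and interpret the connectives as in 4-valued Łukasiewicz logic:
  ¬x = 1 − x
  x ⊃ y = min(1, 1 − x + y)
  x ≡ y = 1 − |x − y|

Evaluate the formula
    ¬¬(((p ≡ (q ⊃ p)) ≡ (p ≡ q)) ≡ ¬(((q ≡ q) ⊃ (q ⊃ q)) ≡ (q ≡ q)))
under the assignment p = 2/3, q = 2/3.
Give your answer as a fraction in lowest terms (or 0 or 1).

1/3

q ⊃ p = 2/3 ⊃ 2/3 = 1
p ≡ (q ⊃ p) = 2/3 ≡ 1 = 2/3
p ≡ q = 2/3 ≡ 2/3 = 1
(p ≡ (q ⊃ p)) ≡ (p ≡ q) = 2/3 ≡ 1 = 2/3
q ≡ q = 2/3 ≡ 2/3 = 1
q ⊃ q = 2/3 ⊃ 2/3 = 1
(q ≡ q) ⊃ (q ⊃ q) = 1 ⊃ 1 = 1
q ≡ q = 2/3 ≡ 2/3 = 1
((q ≡ q) ⊃ (q ⊃ q)) ≡ (q ≡ q) = 1 ≡ 1 = 1
¬(((q ≡ q) ⊃ (q ⊃ q)) ≡ (q ≡ q)) = ¬1 = 0
((p ≡ (q ⊃ p)) ≡ (p ≡ q)) ≡ ¬(((q ≡ q) ⊃ (q ⊃ q)) ≡ (q ≡ q)) = 2/3 ≡ 0 = 1/3
¬(((p ≡ (q ⊃ p)) ≡ (p ≡ q)) ≡ ¬(((q ≡ q) ⊃ (q ⊃ q)) ≡ (q ≡ q))) = ¬1/3 = 2/3
¬¬(((p ≡ (q ⊃ p)) ≡ (p ≡ q)) ≡ ¬(((q ≡ q) ⊃ (q ⊃ q)) ≡ (q ≡ q))) = ¬2/3 = 1/3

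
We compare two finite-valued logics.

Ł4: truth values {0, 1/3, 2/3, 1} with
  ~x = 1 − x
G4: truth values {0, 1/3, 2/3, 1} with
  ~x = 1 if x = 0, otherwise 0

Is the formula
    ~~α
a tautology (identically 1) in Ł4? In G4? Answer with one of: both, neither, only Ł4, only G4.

neither

In Ł4: at α = 0 the value is 0 — not a tautology.
In G4: at α = 0 the value is 0 — not a tautology.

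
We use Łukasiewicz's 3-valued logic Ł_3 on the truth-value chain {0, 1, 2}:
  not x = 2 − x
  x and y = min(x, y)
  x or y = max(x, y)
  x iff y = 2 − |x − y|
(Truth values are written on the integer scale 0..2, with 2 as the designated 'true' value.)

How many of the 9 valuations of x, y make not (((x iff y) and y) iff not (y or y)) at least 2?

x = 0, y = 0 ↦ 2  ≥
x = 0, y = 1 ↦ 0  <
x = 0, y = 2 ↦ 0  <
x = 1, y = 0 ↦ 2  ≥
x = 1, y = 1 ↦ 0  <
x = 1, y = 2 ↦ 1  <
x = 2, y = 0 ↦ 2  ≥
x = 2, y = 1 ↦ 0  <
x = 2, y = 2 ↦ 2  ≥
So 4 of the 9 assignments meet the threshold.

4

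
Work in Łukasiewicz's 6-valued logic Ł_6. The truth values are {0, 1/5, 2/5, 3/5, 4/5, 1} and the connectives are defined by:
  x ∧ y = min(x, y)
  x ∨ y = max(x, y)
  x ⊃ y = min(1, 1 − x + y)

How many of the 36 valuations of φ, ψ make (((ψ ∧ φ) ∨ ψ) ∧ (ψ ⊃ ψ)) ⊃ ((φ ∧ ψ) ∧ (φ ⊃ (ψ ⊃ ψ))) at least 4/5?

value 1: 21 assignments (counts)
value 4/5: 5 assignments (counts)
value 3/5: 4 assignments
value 2/5: 3 assignments
value 1/5: 2 assignments
value 0: 1 assignment
So 26 of the 36 assignments meet the threshold.

26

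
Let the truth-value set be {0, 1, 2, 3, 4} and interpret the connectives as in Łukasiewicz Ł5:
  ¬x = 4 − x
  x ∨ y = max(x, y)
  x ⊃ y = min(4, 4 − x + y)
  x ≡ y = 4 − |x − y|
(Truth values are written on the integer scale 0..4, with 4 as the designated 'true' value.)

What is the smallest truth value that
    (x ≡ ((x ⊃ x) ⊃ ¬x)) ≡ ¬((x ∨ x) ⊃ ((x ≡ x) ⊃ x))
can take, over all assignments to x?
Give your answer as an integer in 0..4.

Take x = 2:
x ⊃ x = 2 ⊃ 2 = 4
¬x = ¬2 = 2
(x ⊃ x) ⊃ ¬x = 4 ⊃ 2 = 2
x ≡ ((x ⊃ x) ⊃ ¬x) = 2 ≡ 2 = 4
x ∨ x = 2 ∨ 2 = 2
x ≡ x = 2 ≡ 2 = 4
(x ≡ x) ⊃ x = 4 ⊃ 2 = 2
(x ∨ x) ⊃ ((x ≡ x) ⊃ x) = 2 ⊃ 2 = 4
¬((x ∨ x) ⊃ ((x ≡ x) ⊃ x)) = ¬4 = 0
(x ≡ ((x ⊃ x) ⊃ ¬x)) ≡ ¬((x ∨ x) ⊃ ((x ≡ x) ⊃ x)) = 4 ≡ 0 = 0
No assignment yields a value below 0, so this is the minimum.

0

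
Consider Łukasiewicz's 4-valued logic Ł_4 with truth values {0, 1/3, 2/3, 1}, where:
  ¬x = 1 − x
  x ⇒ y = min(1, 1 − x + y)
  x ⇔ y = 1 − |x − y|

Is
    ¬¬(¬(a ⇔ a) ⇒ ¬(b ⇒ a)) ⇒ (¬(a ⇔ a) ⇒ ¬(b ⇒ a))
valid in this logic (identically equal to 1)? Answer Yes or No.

a = 0, b = 0 ↦ 1
a = 0, b = 1/3 ↦ 1
a = 0, b = 2/3 ↦ 1
a = 0, b = 1 ↦ 1
a = 1/3, b = 0 ↦ 1
a = 1/3, b = 1/3 ↦ 1
a = 1/3, b = 2/3 ↦ 1
a = 1/3, b = 1 ↦ 1
a = 2/3, b = 0 ↦ 1
a = 2/3, b = 1/3 ↦ 1
a = 2/3, b = 2/3 ↦ 1
a = 2/3, b = 1 ↦ 1
a = 1, b = 0 ↦ 1
a = 1, b = 1/3 ↦ 1
a = 1, b = 2/3 ↦ 1
a = 1, b = 1 ↦ 1
Every assignment gives a value ≥ 1.

Yes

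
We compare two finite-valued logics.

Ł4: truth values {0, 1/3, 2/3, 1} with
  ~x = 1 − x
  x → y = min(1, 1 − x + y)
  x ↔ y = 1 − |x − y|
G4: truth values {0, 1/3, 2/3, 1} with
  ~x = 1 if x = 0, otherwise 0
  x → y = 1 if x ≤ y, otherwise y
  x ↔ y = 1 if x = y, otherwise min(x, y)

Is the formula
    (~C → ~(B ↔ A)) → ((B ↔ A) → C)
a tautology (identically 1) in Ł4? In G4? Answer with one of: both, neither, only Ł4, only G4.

In Ł4: every assignment gives 1 — tautology.
In G4: at A = 0, B = 0, C = 1/3 the value is 1/3 — not a tautology.

only Ł4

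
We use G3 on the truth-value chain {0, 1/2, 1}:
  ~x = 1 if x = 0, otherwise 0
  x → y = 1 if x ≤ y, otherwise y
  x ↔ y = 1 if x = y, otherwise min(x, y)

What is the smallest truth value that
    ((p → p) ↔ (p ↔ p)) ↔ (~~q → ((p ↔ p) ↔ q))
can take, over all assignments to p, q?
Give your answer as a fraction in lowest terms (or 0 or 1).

1/2

Take p = 0, q = 1/2:
p → p = 0 → 0 = 1
p ↔ p = 0 ↔ 0 = 1
(p → p) ↔ (p ↔ p) = 1 ↔ 1 = 1
~q = ~1/2 = 0
~~q = ~0 = 1
p ↔ p = 0 ↔ 0 = 1
(p ↔ p) ↔ q = 1 ↔ 1/2 = 1/2
~~q → ((p ↔ p) ↔ q) = 1 → 1/2 = 1/2
((p → p) ↔ (p ↔ p)) ↔ (~~q → ((p ↔ p) ↔ q)) = 1 ↔ 1/2 = 1/2
No assignment yields a value below 1/2, so this is the minimum.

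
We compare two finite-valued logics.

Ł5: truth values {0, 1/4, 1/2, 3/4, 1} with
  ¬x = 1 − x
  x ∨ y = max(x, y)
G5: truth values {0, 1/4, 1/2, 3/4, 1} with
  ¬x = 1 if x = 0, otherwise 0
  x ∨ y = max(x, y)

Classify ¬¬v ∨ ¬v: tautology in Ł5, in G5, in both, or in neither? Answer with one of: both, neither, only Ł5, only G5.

In Ł5: at v = 1/4 the value is 3/4 — not a tautology.
In G5: every assignment gives 1 — tautology.

only G5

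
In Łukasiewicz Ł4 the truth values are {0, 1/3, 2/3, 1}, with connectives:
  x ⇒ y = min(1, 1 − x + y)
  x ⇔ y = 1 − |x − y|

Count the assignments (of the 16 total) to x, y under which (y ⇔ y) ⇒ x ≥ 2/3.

x = 0, y = 0 ↦ 0  <
x = 0, y = 1/3 ↦ 0  <
x = 0, y = 2/3 ↦ 0  <
x = 0, y = 1 ↦ 0  <
x = 1/3, y = 0 ↦ 1/3  <
x = 1/3, y = 1/3 ↦ 1/3  <
x = 1/3, y = 2/3 ↦ 1/3  <
x = 1/3, y = 1 ↦ 1/3  <
x = 2/3, y = 0 ↦ 2/3  ≥
x = 2/3, y = 1/3 ↦ 2/3  ≥
x = 2/3, y = 2/3 ↦ 2/3  ≥
x = 2/3, y = 1 ↦ 2/3  ≥
x = 1, y = 0 ↦ 1  ≥
x = 1, y = 1/3 ↦ 1  ≥
x = 1, y = 2/3 ↦ 1  ≥
x = 1, y = 1 ↦ 1  ≥
So 8 of the 16 assignments meet the threshold.

8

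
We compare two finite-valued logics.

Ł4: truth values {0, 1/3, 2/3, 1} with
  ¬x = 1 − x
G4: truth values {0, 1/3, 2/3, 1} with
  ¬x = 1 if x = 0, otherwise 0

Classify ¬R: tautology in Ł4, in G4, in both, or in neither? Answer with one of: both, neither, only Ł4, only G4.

neither

In Ł4: at R = 1/3 the value is 2/3 — not a tautology.
In G4: at R = 1/3 the value is 0 — not a tautology.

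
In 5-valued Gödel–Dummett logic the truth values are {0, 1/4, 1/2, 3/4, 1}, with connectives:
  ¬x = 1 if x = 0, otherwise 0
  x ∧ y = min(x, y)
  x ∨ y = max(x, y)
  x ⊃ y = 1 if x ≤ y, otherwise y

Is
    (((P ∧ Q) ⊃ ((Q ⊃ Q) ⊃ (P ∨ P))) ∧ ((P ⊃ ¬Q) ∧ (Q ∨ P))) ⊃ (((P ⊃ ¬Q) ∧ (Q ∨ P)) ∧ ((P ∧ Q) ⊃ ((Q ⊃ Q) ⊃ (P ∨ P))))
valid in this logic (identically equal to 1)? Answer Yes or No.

Yes

At P = 3/4, Q = 0, for instance:
P ∧ Q = 3/4 ∧ 0 = 0
Q ⊃ Q = 0 ⊃ 0 = 1
P ∨ P = 3/4 ∨ 3/4 = 3/4
(Q ⊃ Q) ⊃ (P ∨ P) = 1 ⊃ 3/4 = 3/4
(P ∧ Q) ⊃ ((Q ⊃ Q) ⊃ (P ∨ P)) = 0 ⊃ 3/4 = 1
¬Q = ¬0 = 1
P ⊃ ¬Q = 3/4 ⊃ 1 = 1
Q ∨ P = 0 ∨ 3/4 = 3/4
(P ⊃ ¬Q) ∧ (Q ∨ P) = 1 ∧ 3/4 = 3/4
((P ∧ Q) ⊃ ((Q ⊃ Q) ⊃ (P ∨ P))) ∧ ((P ⊃ ¬Q) ∧ (Q ∨ P)) = 1 ∧ 3/4 = 3/4
((P ⊃ ¬Q) ∧ (Q ∨ P)) ∧ ((P ∧ Q) ⊃ ((Q ⊃ Q) ⊃ (P ∨ P))) = 3/4 ∧ 1 = 3/4
(((P ∧ Q) ⊃ ((Q ⊃ Q) ⊃ (P ∨ P))) ∧ ((P ⊃ ¬Q) ∧ (Q ∨ P))) ⊃ (((P ⊃ ¬Q) ∧ (Q ∨ P)) ∧ ((P ∧ Q) ⊃ ((Q ⊃ Q) ⊃ (P ∨ P)))) = 3/4 ⊃ 3/4 = 1
and checking the remaining 24 assignments likewise gives ≥ 1 in every case.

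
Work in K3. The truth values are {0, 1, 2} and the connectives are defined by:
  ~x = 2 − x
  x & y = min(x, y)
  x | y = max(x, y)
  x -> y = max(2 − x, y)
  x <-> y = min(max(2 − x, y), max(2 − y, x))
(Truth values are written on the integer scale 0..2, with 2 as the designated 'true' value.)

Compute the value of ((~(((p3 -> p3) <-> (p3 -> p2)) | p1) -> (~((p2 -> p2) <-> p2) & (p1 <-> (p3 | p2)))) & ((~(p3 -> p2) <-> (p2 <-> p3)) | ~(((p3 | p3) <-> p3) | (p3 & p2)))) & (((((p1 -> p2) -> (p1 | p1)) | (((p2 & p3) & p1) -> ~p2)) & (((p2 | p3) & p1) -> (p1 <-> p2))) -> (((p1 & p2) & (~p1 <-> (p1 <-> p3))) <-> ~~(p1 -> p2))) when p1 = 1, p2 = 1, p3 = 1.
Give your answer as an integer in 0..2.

1

p3 -> p3 = 1 -> 1 = 1
p3 -> p2 = 1 -> 1 = 1
(p3 -> p3) <-> (p3 -> p2) = 1 <-> 1 = 1
((p3 -> p3) <-> (p3 -> p2)) | p1 = 1 | 1 = 1
~(((p3 -> p3) <-> (p3 -> p2)) | p1) = ~1 = 1
p2 -> p2 = 1 -> 1 = 1
(p2 -> p2) <-> p2 = 1 <-> 1 = 1
~((p2 -> p2) <-> p2) = ~1 = 1
p3 | p2 = 1 | 1 = 1
p1 <-> (p3 | p2) = 1 <-> 1 = 1
~((p2 -> p2) <-> p2) & (p1 <-> (p3 | p2)) = 1 & 1 = 1
~(((p3 -> p3) <-> (p3 -> p2)) | p1) -> (~((p2 -> p2) <-> p2) & (p1 <-> (p3 | p2))) = 1 -> 1 = 1
p3 -> p2 = 1 -> 1 = 1
~(p3 -> p2) = ~1 = 1
p2 <-> p3 = 1 <-> 1 = 1
~(p3 -> p2) <-> (p2 <-> p3) = 1 <-> 1 = 1
p3 | p3 = 1 | 1 = 1
(p3 | p3) <-> p3 = 1 <-> 1 = 1
p3 & p2 = 1 & 1 = 1
((p3 | p3) <-> p3) | (p3 & p2) = 1 | 1 = 1
~(((p3 | p3) <-> p3) | (p3 & p2)) = ~1 = 1
(~(p3 -> p2) <-> (p2 <-> p3)) | ~(((p3 | p3) <-> p3) | (p3 & p2)) = 1 | 1 = 1
(~(((p3 -> p3) <-> (p3 -> p2)) | p1) -> (~((p2 -> p2) <-> p2) & (p1 <-> (p3 | p2)))) & ((~(p3 -> p2) <-> (p2 <-> p3)) | ~(((p3 | p3) <-> p3) | (p3 & p2))) = 1 & 1 = 1
p1 -> p2 = 1 -> 1 = 1
p1 | p1 = 1 | 1 = 1
(p1 -> p2) -> (p1 | p1) = 1 -> 1 = 1
p2 & p3 = 1 & 1 = 1
(p2 & p3) & p1 = 1 & 1 = 1
~p2 = ~1 = 1
((p2 & p3) & p1) -> ~p2 = 1 -> 1 = 1
((p1 -> p2) -> (p1 | p1)) | (((p2 & p3) & p1) -> ~p2) = 1 | 1 = 1
p2 | p3 = 1 | 1 = 1
(p2 | p3) & p1 = 1 & 1 = 1
p1 <-> p2 = 1 <-> 1 = 1
((p2 | p3) & p1) -> (p1 <-> p2) = 1 -> 1 = 1
(((p1 -> p2) -> (p1 | p1)) | (((p2 & p3) & p1) -> ~p2)) & (((p2 | p3) & p1) -> (p1 <-> p2)) = 1 & 1 = 1
p1 & p2 = 1 & 1 = 1
~p1 = ~1 = 1
p1 <-> p3 = 1 <-> 1 = 1
~p1 <-> (p1 <-> p3) = 1 <-> 1 = 1
(p1 & p2) & (~p1 <-> (p1 <-> p3)) = 1 & 1 = 1
p1 -> p2 = 1 -> 1 = 1
~(p1 -> p2) = ~1 = 1
~~(p1 -> p2) = ~1 = 1
((p1 & p2) & (~p1 <-> (p1 <-> p3))) <-> ~~(p1 -> p2) = 1 <-> 1 = 1
((((p1 -> p2) -> (p1 | p1)) | (((p2 & p3) & p1) -> ~p2)) & (((p2 | p3) & p1) -> (p1 <-> p2))) -> (((p1 & p2) & (~p1 <-> (p1 <-> p3))) <-> ~~(p1 -> p2)) = 1 -> 1 = 1
((~(((p3 -> p3) <-> (p3 -> p2)) | p1) -> (~((p2 -> p2) <-> p2) & (p1 <-> (p3 | p2)))) & ((~(p3 -> p2) <-> (p2 <-> p3)) | ~(((p3 | p3) <-> p3) | (p3 & p2)))) & (((((p1 -> p2) -> (p1 | p1)) | (((p2 & p3) & p1) -> ~p2)) & (((p2 | p3) & p1) -> (p1 <-> p2))) -> (((p1 & p2) & (~p1 <-> (p1 <-> p3))) <-> ~~(p1 -> p2))) = 1 & 1 = 1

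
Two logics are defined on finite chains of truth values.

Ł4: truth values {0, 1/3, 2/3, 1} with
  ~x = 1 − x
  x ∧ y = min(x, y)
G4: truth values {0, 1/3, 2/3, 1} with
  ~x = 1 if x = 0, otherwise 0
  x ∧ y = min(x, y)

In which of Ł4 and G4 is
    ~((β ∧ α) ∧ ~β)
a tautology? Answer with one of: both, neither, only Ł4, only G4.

only G4

In Ł4: at α = 1/3, β = 1/3 the value is 2/3 — not a tautology.
In G4: every assignment gives 1 — tautology.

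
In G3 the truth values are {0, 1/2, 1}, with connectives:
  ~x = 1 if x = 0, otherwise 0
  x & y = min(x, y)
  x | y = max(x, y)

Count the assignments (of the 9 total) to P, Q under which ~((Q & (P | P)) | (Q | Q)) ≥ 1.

3

P = 0, Q = 0 ↦ 1  ≥
P = 0, Q = 1/2 ↦ 0  <
P = 0, Q = 1 ↦ 0  <
P = 1/2, Q = 0 ↦ 1  ≥
P = 1/2, Q = 1/2 ↦ 0  <
P = 1/2, Q = 1 ↦ 0  <
P = 1, Q = 0 ↦ 1  ≥
P = 1, Q = 1/2 ↦ 0  <
P = 1, Q = 1 ↦ 0  <
So 3 of the 9 assignments meet the threshold.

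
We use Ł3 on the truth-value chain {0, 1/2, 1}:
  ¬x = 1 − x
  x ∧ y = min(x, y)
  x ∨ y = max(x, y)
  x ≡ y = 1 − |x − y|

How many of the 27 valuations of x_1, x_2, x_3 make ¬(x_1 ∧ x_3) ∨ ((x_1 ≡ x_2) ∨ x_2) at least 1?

21

value 1: 21 assignments (counts)
value 1/2: 5 assignments
value 0: 1 assignment
So 21 of the 27 assignments meet the threshold.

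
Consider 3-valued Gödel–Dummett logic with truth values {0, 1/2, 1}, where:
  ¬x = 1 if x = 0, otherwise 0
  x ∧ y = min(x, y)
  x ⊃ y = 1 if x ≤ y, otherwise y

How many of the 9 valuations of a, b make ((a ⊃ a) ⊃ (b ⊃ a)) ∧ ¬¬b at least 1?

3

a = 0, b = 0 ↦ 0  <
a = 0, b = 1/2 ↦ 0  <
a = 0, b = 1 ↦ 0  <
a = 1/2, b = 0 ↦ 0  <
a = 1/2, b = 1/2 ↦ 1  ≥
a = 1/2, b = 1 ↦ 1/2  <
a = 1, b = 0 ↦ 0  <
a = 1, b = 1/2 ↦ 1  ≥
a = 1, b = 1 ↦ 1  ≥
So 3 of the 9 assignments meet the threshold.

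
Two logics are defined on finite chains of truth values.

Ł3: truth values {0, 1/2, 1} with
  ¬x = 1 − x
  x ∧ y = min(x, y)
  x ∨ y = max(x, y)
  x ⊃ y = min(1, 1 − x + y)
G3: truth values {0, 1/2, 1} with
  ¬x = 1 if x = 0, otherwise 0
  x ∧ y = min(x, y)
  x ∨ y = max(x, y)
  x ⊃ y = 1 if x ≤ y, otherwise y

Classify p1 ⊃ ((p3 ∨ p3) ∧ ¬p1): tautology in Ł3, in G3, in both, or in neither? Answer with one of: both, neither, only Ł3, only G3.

In Ł3: at p1 = 1/2, p3 = 0 the value is 1/2 — not a tautology.
In G3: at p1 = 1/2, p3 = 0 the value is 0 — not a tautology.

neither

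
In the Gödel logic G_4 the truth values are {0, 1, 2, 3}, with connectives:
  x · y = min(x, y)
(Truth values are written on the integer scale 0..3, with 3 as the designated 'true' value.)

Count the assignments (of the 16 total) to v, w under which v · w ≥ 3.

1

v = 0, w = 0 ↦ 0  <
v = 0, w = 1 ↦ 0  <
v = 0, w = 2 ↦ 0  <
v = 0, w = 3 ↦ 0  <
v = 1, w = 0 ↦ 0  <
v = 1, w = 1 ↦ 1  <
v = 1, w = 2 ↦ 1  <
v = 1, w = 3 ↦ 1  <
v = 2, w = 0 ↦ 0  <
v = 2, w = 1 ↦ 1  <
v = 2, w = 2 ↦ 2  <
v = 2, w = 3 ↦ 2  <
v = 3, w = 0 ↦ 0  <
v = 3, w = 1 ↦ 1  <
v = 3, w = 2 ↦ 2  <
v = 3, w = 3 ↦ 3  ≥
So 1 of the 16 assignments meets the threshold.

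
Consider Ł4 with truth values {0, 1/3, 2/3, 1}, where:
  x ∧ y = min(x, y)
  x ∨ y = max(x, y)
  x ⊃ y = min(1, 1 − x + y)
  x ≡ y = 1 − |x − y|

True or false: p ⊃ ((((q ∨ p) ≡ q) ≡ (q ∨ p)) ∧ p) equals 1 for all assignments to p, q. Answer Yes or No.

No

Counterexample: take p = 1, q = 0.
q ∨ p = 0 ∨ 1 = 1
(q ∨ p) ≡ q = 1 ≡ 0 = 0
q ∨ p = 0 ∨ 1 = 1
((q ∨ p) ≡ q) ≡ (q ∨ p) = 0 ≡ 1 = 0
(((q ∨ p) ≡ q) ≡ (q ∨ p)) ∧ p = 0 ∧ 1 = 0
p ⊃ ((((q ∨ p) ≡ q) ≡ (q ∨ p)) ∧ p) = 1 ⊃ 0 = 0
This gives 0 ≠ 1.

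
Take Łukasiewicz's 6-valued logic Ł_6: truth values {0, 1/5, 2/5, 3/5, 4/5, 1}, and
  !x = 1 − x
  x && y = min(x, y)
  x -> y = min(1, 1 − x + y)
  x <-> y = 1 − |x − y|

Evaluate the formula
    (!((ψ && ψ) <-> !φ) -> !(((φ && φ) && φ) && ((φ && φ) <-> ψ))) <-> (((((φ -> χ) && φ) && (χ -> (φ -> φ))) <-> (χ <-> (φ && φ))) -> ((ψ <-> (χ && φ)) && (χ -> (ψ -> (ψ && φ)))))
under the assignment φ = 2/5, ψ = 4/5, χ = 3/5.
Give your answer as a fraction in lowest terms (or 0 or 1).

1

ψ && ψ = 4/5 && 4/5 = 4/5
!φ = !2/5 = 3/5
(ψ && ψ) <-> !φ = 4/5 <-> 3/5 = 4/5
!((ψ && ψ) <-> !φ) = !4/5 = 1/5
φ && φ = 2/5 && 2/5 = 2/5
(φ && φ) && φ = 2/5 && 2/5 = 2/5
φ && φ = 2/5 && 2/5 = 2/5
(φ && φ) <-> ψ = 2/5 <-> 4/5 = 3/5
((φ && φ) && φ) && ((φ && φ) <-> ψ) = 2/5 && 3/5 = 2/5
!(((φ && φ) && φ) && ((φ && φ) <-> ψ)) = !2/5 = 3/5
!((ψ && ψ) <-> !φ) -> !(((φ && φ) && φ) && ((φ && φ) <-> ψ)) = 1/5 -> 3/5 = 1
φ -> χ = 2/5 -> 3/5 = 1
(φ -> χ) && φ = 1 && 2/5 = 2/5
φ -> φ = 2/5 -> 2/5 = 1
χ -> (φ -> φ) = 3/5 -> 1 = 1
((φ -> χ) && φ) && (χ -> (φ -> φ)) = 2/5 && 1 = 2/5
φ && φ = 2/5 && 2/5 = 2/5
χ <-> (φ && φ) = 3/5 <-> 2/5 = 4/5
(((φ -> χ) && φ) && (χ -> (φ -> φ))) <-> (χ <-> (φ && φ)) = 2/5 <-> 4/5 = 3/5
χ && φ = 3/5 && 2/5 = 2/5
ψ <-> (χ && φ) = 4/5 <-> 2/5 = 3/5
ψ && φ = 4/5 && 2/5 = 2/5
ψ -> (ψ && φ) = 4/5 -> 2/5 = 3/5
χ -> (ψ -> (ψ && φ)) = 3/5 -> 3/5 = 1
(ψ <-> (χ && φ)) && (χ -> (ψ -> (ψ && φ))) = 3/5 && 1 = 3/5
((((φ -> χ) && φ) && (χ -> (φ -> φ))) <-> (χ <-> (φ && φ))) -> ((ψ <-> (χ && φ)) && (χ -> (ψ -> (ψ && φ)))) = 3/5 -> 3/5 = 1
(!((ψ && ψ) <-> !φ) -> !(((φ && φ) && φ) && ((φ && φ) <-> ψ))) <-> (((((φ -> χ) && φ) && (χ -> (φ -> φ))) <-> (χ <-> (φ && φ))) -> ((ψ <-> (χ && φ)) && (χ -> (ψ -> (ψ && φ))))) = 1 <-> 1 = 1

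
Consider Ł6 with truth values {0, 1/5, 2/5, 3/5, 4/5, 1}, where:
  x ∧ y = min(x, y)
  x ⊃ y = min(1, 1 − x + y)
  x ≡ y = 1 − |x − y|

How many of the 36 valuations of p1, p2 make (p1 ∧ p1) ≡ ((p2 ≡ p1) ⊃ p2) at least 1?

21

value 1: 21 assignments (counts)
value 4/5: 1 assignment
value 3/5: 5 assignments
value 2/5: 2 assignments
value 1/5: 4 assignments
value 0: 3 assignments
So 21 of the 36 assignments meet the threshold.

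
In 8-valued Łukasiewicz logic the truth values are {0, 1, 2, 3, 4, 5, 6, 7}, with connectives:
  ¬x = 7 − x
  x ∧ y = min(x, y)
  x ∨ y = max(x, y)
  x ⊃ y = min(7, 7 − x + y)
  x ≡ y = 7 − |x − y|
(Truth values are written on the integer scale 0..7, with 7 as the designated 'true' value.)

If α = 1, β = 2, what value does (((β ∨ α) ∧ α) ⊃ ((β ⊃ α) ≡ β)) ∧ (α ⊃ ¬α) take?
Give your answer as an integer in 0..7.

β ∨ α = 2 ∨ 1 = 2
(β ∨ α) ∧ α = 2 ∧ 1 = 1
β ⊃ α = 2 ⊃ 1 = 6
(β ⊃ α) ≡ β = 6 ≡ 2 = 3
((β ∨ α) ∧ α) ⊃ ((β ⊃ α) ≡ β) = 1 ⊃ 3 = 7
¬α = ¬1 = 6
α ⊃ ¬α = 1 ⊃ 6 = 7
(((β ∨ α) ∧ α) ⊃ ((β ⊃ α) ≡ β)) ∧ (α ⊃ ¬α) = 7 ∧ 7 = 7

7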